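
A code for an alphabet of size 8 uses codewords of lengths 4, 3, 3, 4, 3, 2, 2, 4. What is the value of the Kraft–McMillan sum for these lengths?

1.0625

With common denominator 2^4 = 16: Σ 2^(−ℓᵢ) = 1/16 + 2/16 + 2/16 + 1/16 + 2/16 + 4/16 + 4/16 + 1/16 = 17/16 = 1.0625.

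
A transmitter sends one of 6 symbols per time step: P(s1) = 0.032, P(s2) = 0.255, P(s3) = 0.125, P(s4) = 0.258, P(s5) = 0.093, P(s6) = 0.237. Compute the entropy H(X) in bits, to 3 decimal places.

H = −Σ pᵢ log₂ pᵢ.
−0.032·log₂(0.032) = 0.1589
−0.255·log₂(0.255) = 0.5027
−0.125·log₂(0.125) = 0.3750
−0.258·log₂(0.258) = 0.5043
−0.093·log₂(0.093) = 0.3187
−0.237·log₂(0.237) = 0.4923
Sum ≈ 2.3518 → 2.352 bits.

2.352 bits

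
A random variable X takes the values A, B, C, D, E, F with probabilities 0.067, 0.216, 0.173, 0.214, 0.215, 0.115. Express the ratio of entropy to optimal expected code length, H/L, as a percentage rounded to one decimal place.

98.1%

Entropy H = −Σ p log₂ p ≈ 2.4883 bits.
Huffman merges: 67/1000+23/200→91/500; 173/1000+91/500→71/200; 107/500+43/200→429/1000; 27/125+71/200→571/1000; 429/1000+571/1000→1. L = 2537/1000 ≈ 2.5370.
Efficiency = H/L = 2.4883/2.5370 = 98.1%.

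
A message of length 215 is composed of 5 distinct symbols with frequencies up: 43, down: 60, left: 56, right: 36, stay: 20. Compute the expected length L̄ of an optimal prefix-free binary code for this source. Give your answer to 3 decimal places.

Probabilities are the counts divided by 215.
Repeatedly combine the two least-probable nodes; the expected code length is the sum of the merged weights.
merge 4/43 + 36/215 → 56/215
merge 1/5 + 56/215 → 99/215
merge 56/215 + 12/43 → 116/215
merge 99/215 + 116/215 → 1
L = 56/215 + 99/215 + 116/215 + 1 = 486/215 ≈ 2.260 bits/symbol.

2.260 bits/symbol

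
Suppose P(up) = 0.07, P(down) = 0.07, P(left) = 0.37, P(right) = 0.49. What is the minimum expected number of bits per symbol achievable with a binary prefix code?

Repeatedly combine the two least-probable nodes; the expected code length is the sum of the merged weights.
merge 7/100 + 7/100 → 7/50
merge 7/50 + 37/100 → 51/100
merge 49/100 + 51/100 → 1
L = 7/50 + 51/100 + 1 = 33/20 = 1.65 bits/symbol.

1.65 bits/symbol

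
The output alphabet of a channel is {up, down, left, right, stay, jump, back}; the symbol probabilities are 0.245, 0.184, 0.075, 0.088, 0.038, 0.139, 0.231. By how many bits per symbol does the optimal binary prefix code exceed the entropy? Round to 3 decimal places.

0.038 bits

Entropy H = −Σ p log₂ p ≈ 2.5987 bits.
Huffman merges: 19/500+3/40→113/1000; 11/125+113/1000→201/1000; 139/1000+23/125→323/1000; 201/1000+231/1000→54/125; 49/200+323/1000→71/125; 54/125+71/125→1. L = 2637/1000 ≈ 2.6370.
L − H = 2.6370 − 2.5987 = 0.038 bits.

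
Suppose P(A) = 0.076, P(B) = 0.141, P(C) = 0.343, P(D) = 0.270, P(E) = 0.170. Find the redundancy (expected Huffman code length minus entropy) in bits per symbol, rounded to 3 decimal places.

0.062 bits

Entropy H = −Σ p log₂ p ≈ 2.1552 bits.
Huffman merges: 19/250+141/1000→217/1000; 17/100+217/1000→387/1000; 27/100+343/1000→613/1000; 387/1000+613/1000→1. L = 2217/1000 ≈ 2.2170.
L − H = 2.2170 − 2.1552 = 0.062 bits.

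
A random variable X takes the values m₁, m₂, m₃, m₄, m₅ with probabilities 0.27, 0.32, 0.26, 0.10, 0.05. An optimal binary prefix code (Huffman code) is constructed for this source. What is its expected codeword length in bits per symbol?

Repeatedly combine the two least-probable nodes; the expected code length is the sum of the merged weights.
merge 1/20 + 1/10 → 3/20
merge 3/20 + 13/50 → 41/100
merge 27/100 + 8/25 → 59/100
merge 41/100 + 59/100 → 1
L = 3/20 + 41/100 + 59/100 + 1 = 43/20 = 2.15 bits/symbol.

2.15 bits/symbol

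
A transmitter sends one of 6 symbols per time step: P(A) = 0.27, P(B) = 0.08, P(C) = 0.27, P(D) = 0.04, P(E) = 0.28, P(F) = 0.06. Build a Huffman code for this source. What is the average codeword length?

Repeatedly combine the two least-probable nodes; the expected code length is the sum of the merged weights.
merge 1/25 + 3/50 → 1/10
merge 2/25 + 1/10 → 9/50
merge 9/50 + 27/100 → 9/20
merge 27/100 + 7/25 → 11/20
merge 9/20 + 11/20 → 1
L = 1/10 + 9/50 + 9/20 + 11/20 + 1 = 57/25 = 2.28 bits/symbol.

2.28 bits/symbol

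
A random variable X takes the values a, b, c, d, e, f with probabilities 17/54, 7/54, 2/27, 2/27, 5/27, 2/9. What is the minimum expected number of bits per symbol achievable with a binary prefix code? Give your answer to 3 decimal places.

2.426 bits/symbol

Repeatedly combine the two least-probable nodes; the expected code length is the sum of the merged weights.
merge 2/27 + 2/27 → 4/27
merge 7/54 + 4/27 → 5/18
merge 5/27 + 2/9 → 11/27
merge 5/18 + 17/54 → 16/27
merge 11/27 + 16/27 → 1
L = 4/27 + 5/18 + 11/27 + 16/27 + 1 = 131/54 ≈ 2.426 bits/symbol.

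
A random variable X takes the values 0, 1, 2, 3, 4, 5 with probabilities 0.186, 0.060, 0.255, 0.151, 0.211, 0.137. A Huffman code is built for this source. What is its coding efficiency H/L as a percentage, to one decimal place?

97.7%

Entropy H = −Σ p log₂ p ≈ 2.4759 bits.
Huffman merges: 3/50+137/1000→197/1000; 151/1000+93/500→337/1000; 197/1000+211/1000→51/125; 51/200+337/1000→74/125; 51/125+74/125→1. L = 1267/500 ≈ 2.5340.
Efficiency = H/L = 2.4759/2.5340 = 97.7%.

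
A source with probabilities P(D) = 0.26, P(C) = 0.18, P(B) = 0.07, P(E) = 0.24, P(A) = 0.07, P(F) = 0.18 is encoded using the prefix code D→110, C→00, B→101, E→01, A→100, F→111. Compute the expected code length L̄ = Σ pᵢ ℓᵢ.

2.58 bits/symbol

L̄ = Σ pᵢ·ℓᵢ = 0.26·3 + 0.18·2 + 0.07·3 + 0.24·2 + 0.07·3 + 0.18·3 = 2.58 bits/symbol.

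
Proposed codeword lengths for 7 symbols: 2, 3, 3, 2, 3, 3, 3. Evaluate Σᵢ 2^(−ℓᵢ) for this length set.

1.125

With common denominator 2^3 = 8: Σ 2^(−ℓᵢ) = 2/8 + 1/8 + 1/8 + 2/8 + 1/8 + 1/8 + 1/8 = 9/8 = 1.125.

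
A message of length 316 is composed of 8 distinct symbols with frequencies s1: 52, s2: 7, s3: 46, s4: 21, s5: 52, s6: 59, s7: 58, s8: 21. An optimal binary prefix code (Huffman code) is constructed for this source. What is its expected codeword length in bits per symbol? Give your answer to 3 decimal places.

Probabilities are the counts divided by 316.
Repeatedly combine the two least-probable nodes; the expected code length is the sum of the merged weights.
merge 7/316 + 21/316 → 7/79
merge 21/316 + 7/79 → 49/316
merge 23/158 + 49/316 → 95/316
merge 13/79 + 13/79 → 26/79
merge 29/158 + 59/316 → 117/316
merge 95/316 + 26/79 → 199/316
merge 117/316 + 199/316 → 1
L = 7/79 + 49/316 + 95/316 + 26/79 + 117/316 + 199/316 + 1 = 227/79 ≈ 2.873 bits/symbol.

2.873 bits/symbol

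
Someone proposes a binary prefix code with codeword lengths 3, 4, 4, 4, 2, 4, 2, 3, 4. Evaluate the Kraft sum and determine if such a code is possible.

With common denominator 2^4 = 16: Σ 2^(−ℓᵢ) = 2/16 + 1/16 + 1/16 + 1/16 + 4/16 + 1/16 + 4/16 + 2/16 + 1/16 = 17/16 = 1.0625.
Kraft's inequality requires Σ ≤ 1; here Σ = 1.0625 > 1, so no such prefix code exists.

1.0625; no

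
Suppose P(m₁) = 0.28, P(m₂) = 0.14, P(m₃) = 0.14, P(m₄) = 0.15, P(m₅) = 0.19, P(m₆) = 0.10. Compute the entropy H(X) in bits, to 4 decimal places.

2.5064 bits

H = −Σ pᵢ log₂ pᵢ.
−0.28·log₂(0.28) = 0.5142
−0.14·log₂(0.14) = 0.3971
−0.14·log₂(0.14) = 0.3971
−0.15·log₂(0.15) = 0.4105
−0.19·log₂(0.19) = 0.4552
−0.10·log₂(0.10) = 0.3322
Sum ≈ 2.5064 → 2.5064 bits.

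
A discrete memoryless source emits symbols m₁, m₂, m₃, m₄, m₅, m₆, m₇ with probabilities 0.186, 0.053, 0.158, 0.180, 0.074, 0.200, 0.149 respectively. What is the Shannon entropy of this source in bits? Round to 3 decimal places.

2.693 bits

H = −Σ pᵢ log₂ pᵢ.
−0.186·log₂(0.186) = 0.4514
−0.053·log₂(0.053) = 0.2246
−0.158·log₂(0.158) = 0.4206
−0.180·log₂(0.180) = 0.4453
−0.074·log₂(0.074) = 0.2780
−0.200·log₂(0.200) = 0.4644
−0.149·log₂(0.149) = 0.4092
Sum ≈ 2.6935 → 2.693 bits.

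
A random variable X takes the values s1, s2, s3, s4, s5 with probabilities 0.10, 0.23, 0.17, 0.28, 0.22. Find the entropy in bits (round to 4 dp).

H = −Σ pᵢ log₂ pᵢ.
−0.10·log₂(0.10) = 0.3322
−0.23·log₂(0.23) = 0.4877
−0.17·log₂(0.17) = 0.4346
−0.28·log₂(0.28) = 0.5142
−0.22·log₂(0.22) = 0.4806
Sum ≈ 2.2492 → 2.2492 bits.

2.2492 bits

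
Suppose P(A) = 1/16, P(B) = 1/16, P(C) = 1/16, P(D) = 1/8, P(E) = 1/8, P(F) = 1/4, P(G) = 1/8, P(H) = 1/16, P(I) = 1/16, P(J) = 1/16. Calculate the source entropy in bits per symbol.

Each probability is a power of 1/2, so log₂(1/p) is an integer.
H = Σ p·log₂(1/p) = 1/16·4 + 1/16·4 + 1/16·4 + 1/8·3 + 1/8·3 + 1/4·2 + 1/8·3 + 1/16·4 + 1/16·4 + 1/16·4 = 3.125 bits.

3.125 bits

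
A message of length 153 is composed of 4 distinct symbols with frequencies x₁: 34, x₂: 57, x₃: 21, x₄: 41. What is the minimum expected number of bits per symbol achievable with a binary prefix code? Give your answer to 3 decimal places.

Probabilities are the counts divided by 153.
Repeatedly combine the two least-probable nodes; the expected code length is the sum of the merged weights.
merge 7/51 + 2/9 → 55/153
merge 41/153 + 55/153 → 32/51
merge 19/51 + 32/51 → 1
L = 55/153 + 32/51 + 1 = 304/153 ≈ 1.987 bits/symbol.

1.987 bits/symbol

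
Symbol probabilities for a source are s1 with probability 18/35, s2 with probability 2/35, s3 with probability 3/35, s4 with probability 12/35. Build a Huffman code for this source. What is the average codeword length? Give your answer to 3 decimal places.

1.629 bits/symbol

Repeatedly combine the two least-probable nodes; the expected code length is the sum of the merged weights.
merge 2/35 + 3/35 → 1/7
merge 1/7 + 12/35 → 17/35
merge 17/35 + 18/35 → 1
L = 1/7 + 17/35 + 1 = 57/35 ≈ 1.629 bits/symbol.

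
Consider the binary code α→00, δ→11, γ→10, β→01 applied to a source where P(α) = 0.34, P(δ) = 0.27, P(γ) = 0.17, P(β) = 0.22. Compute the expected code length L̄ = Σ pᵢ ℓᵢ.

L̄ = Σ pᵢ·ℓᵢ = 0.34·2 + 0.27·2 + 0.17·2 + 0.22·2 = 2 bits/symbol.

2 bits/symbol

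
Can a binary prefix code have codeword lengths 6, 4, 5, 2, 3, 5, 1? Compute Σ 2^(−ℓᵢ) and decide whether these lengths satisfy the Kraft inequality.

1.015625; no

With common denominator 2^6 = 64: Σ 2^(−ℓᵢ) = 1/64 + 4/64 + 2/64 + 16/64 + 8/64 + 2/64 + 32/64 = 65/64 = 1.015625.
Kraft's inequality requires Σ ≤ 1; here Σ = 1.015625 > 1, so no such prefix code exists.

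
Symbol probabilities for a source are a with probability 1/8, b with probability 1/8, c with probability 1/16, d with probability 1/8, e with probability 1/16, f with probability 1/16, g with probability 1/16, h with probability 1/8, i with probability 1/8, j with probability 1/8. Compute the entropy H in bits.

3.25 bits

Each probability is a power of 1/2, so log₂(1/p) is an integer.
H = Σ p·log₂(1/p) = 1/8·3 + 1/8·3 + 1/16·4 + 1/8·3 + 1/16·4 + 1/16·4 + 1/16·4 + 1/8·3 + 1/8·3 + 1/8·3 = 3.25 bits.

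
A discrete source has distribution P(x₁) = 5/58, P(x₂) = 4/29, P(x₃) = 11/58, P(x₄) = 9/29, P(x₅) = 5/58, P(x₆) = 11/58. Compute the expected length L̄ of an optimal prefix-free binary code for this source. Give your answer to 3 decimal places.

2.483 bits/symbol

Repeatedly combine the two least-probable nodes; the expected code length is the sum of the merged weights.
merge 5/58 + 5/58 → 5/29
merge 4/29 + 5/29 → 9/29
merge 11/58 + 11/58 → 11/29
merge 9/29 + 9/29 → 18/29
merge 11/29 + 18/29 → 1
L = 5/29 + 9/29 + 11/29 + 18/29 + 1 = 72/29 ≈ 2.483 bits/symbol.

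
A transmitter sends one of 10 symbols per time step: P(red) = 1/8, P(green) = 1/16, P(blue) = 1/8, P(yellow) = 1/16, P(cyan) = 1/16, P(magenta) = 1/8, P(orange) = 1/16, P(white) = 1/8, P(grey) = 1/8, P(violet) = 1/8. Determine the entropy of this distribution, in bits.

Each probability is a power of 1/2, so log₂(1/p) is an integer.
H = Σ p·log₂(1/p) = 1/8·3 + 1/16·4 + 1/8·3 + 1/16·4 + 1/16·4 + 1/8·3 + 1/16·4 + 1/8·3 + 1/8·3 + 1/8·3 = 3.25 bits.

3.25 bits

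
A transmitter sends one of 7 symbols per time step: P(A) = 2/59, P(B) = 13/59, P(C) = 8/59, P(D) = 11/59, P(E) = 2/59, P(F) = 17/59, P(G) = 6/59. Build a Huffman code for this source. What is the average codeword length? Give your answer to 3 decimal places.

2.542 bits/symbol

Repeatedly combine the two least-probable nodes; the expected code length is the sum of the merged weights.
merge 2/59 + 2/59 → 4/59
merge 4/59 + 6/59 → 10/59
merge 8/59 + 10/59 → 18/59
merge 11/59 + 13/59 → 24/59
merge 17/59 + 18/59 → 35/59
merge 24/59 + 35/59 → 1
L = 4/59 + 10/59 + 18/59 + 24/59 + 35/59 + 1 = 150/59 ≈ 2.542 bits/symbol.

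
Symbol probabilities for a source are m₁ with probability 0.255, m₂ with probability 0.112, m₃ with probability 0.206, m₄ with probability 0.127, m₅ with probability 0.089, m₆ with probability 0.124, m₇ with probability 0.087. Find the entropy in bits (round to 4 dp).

2.6946 bits

H = −Σ pᵢ log₂ pᵢ.
−0.255·log₂(0.255) = 0.5027
−0.112·log₂(0.112) = 0.3537
−0.206·log₂(0.206) = 0.4695
−0.127·log₂(0.127) = 0.3781
−0.089·log₂(0.089) = 0.3106
−0.124·log₂(0.124) = 0.3734
−0.087·log₂(0.087) = 0.3065
Sum ≈ 2.6946 → 2.6946 bits.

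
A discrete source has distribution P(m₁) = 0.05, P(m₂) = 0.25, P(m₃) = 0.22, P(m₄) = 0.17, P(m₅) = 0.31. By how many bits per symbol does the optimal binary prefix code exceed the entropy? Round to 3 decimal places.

0.065 bits

Entropy H = −Σ p log₂ p ≈ 2.1551 bits.
Huffman merges: 1/20+17/100→11/50; 11/50+11/50→11/25; 1/4+31/100→14/25; 11/25+14/25→1. L = 111/50 ≈ 2.2200.
L − H = 2.2200 − 2.1551 = 0.065 bits.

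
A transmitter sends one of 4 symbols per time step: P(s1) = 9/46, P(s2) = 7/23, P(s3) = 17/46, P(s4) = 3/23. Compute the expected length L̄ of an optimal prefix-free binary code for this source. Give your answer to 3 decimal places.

Repeatedly combine the two least-probable nodes; the expected code length is the sum of the merged weights.
merge 3/23 + 9/46 → 15/46
merge 7/23 + 15/46 → 29/46
merge 17/46 + 29/46 → 1
L = 15/46 + 29/46 + 1 = 45/23 ≈ 1.957 bits/symbol.

1.957 bits/symbol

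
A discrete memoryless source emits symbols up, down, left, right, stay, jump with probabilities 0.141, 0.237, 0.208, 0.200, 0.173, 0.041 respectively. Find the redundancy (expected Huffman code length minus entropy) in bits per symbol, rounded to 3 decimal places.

Entropy H = −Σ p log₂ p ≈ 2.4532 bits.
Huffman merges: 41/1000+141/1000→91/500; 173/1000+91/500→71/200; 1/5+26/125→51/125; 237/1000+71/200→74/125; 51/125+74/125→1. L = 2537/1000 ≈ 2.5370.
L − H = 2.5370 − 2.4532 = 0.084 bits.

0.084 bits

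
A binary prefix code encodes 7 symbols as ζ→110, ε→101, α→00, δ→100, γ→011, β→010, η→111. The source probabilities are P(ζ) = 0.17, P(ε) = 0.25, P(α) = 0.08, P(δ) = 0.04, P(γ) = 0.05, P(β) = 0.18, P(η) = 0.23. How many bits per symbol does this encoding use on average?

2.92 bits/symbol

L̄ = Σ pᵢ·ℓᵢ = 0.17·3 + 0.25·3 + 0.08·2 + 0.04·3 + 0.05·3 + 0.18·3 + 0.23·3 = 2.92 bits/symbol.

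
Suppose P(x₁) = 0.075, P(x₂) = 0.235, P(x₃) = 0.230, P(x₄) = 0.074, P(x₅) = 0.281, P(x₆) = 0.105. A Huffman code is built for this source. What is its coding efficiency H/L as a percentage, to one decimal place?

99.6%

Entropy H = −Σ p log₂ p ≈ 2.3929 bits.
Huffman merges: 37/500+3/40→149/1000; 21/200+149/1000→127/500; 23/100+47/200→93/200; 127/500+281/1000→107/200; 93/200+107/200→1. L = 2403/1000 ≈ 2.4030.
Efficiency = H/L = 2.3929/2.4030 = 99.6%.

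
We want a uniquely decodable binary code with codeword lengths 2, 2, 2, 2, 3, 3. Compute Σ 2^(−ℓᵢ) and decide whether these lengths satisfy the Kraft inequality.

With common denominator 2^3 = 8: Σ 2^(−ℓᵢ) = 2/8 + 2/8 + 2/8 + 2/8 + 1/8 + 1/8 = 10/8 = 1.25.
Kraft's inequality requires Σ ≤ 1; here Σ = 1.25 > 1, so no such prefix code exists.

1.25; no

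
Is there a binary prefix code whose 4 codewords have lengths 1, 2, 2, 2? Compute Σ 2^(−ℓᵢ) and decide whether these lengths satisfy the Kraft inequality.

With common denominator 2^2 = 4: Σ 2^(−ℓᵢ) = 2/4 + 1/4 + 1/4 + 1/4 = 5/4 = 1.25.
Kraft's inequality requires Σ ≤ 1; here Σ = 1.25 > 1, so no such prefix code exists.

1.25; no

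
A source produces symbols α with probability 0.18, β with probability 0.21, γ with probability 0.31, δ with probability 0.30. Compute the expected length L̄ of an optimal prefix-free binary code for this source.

2 bits/symbol

Repeatedly combine the two least-probable nodes; the expected code length is the sum of the merged weights.
merge 9/50 + 21/100 → 39/100
merge 3/10 + 31/100 → 61/100
merge 39/100 + 61/100 → 1
L = 39/100 + 61/100 + 1 = 2 bits/symbol.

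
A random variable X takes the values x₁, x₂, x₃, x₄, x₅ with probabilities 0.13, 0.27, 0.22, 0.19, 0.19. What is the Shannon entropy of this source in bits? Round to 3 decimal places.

H = −Σ pᵢ log₂ pᵢ.
−0.13·log₂(0.13) = 0.3826
−0.27·log₂(0.27) = 0.5100
−0.22·log₂(0.22) = 0.4806
−0.19·log₂(0.19) = 0.4552
−0.19·log₂(0.19) = 0.4552
Sum ≈ 2.2837 → 2.284 bits.

2.284 bits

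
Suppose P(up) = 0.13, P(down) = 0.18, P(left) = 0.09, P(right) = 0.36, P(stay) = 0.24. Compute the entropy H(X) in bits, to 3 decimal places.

H = −Σ pᵢ log₂ pᵢ.
−0.13·log₂(0.13) = 0.3826
−0.18·log₂(0.18) = 0.4453
−0.09·log₂(0.09) = 0.3127
−0.36·log₂(0.36) = 0.5306
−0.24·log₂(0.24) = 0.4941
Sum ≈ 2.1654 → 2.165 bits.

2.165 bits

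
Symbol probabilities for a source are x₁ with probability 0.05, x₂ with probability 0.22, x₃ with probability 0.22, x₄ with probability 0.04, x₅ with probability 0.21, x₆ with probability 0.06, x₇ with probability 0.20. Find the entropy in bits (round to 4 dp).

2.5437 bits

H = −Σ pᵢ log₂ pᵢ.
−0.05·log₂(0.05) = 0.2161
−0.22·log₂(0.22) = 0.4806
−0.22·log₂(0.22) = 0.4806
−0.04·log₂(0.04) = 0.1858
−0.21·log₂(0.21) = 0.4728
−0.06·log₂(0.06) = 0.2435
−0.20·log₂(0.20) = 0.4644
Sum ≈ 2.5437 → 2.5437 bits.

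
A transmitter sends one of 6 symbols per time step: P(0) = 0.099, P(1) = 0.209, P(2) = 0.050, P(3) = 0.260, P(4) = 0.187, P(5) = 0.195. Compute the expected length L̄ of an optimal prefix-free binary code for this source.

2.485 bits/symbol

Repeatedly combine the two least-probable nodes; the expected code length is the sum of the merged weights.
merge 1/20 + 99/1000 → 149/1000
merge 149/1000 + 187/1000 → 42/125
merge 39/200 + 209/1000 → 101/250
merge 13/50 + 42/125 → 149/250
merge 101/250 + 149/250 → 1
L = 149/1000 + 42/125 + 101/250 + 149/250 + 1 = 497/200 = 2.485 bits/symbol.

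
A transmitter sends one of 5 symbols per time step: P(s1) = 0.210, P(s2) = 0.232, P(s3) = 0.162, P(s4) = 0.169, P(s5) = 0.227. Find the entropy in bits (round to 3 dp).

H = −Σ pᵢ log₂ pᵢ.
−0.210·log₂(0.210) = 0.4728
−0.232·log₂(0.232) = 0.4890
−0.162·log₂(0.162) = 0.4254
−0.169·log₂(0.169) = 0.4335
−0.227·log₂(0.227) = 0.4856
Sum ≈ 2.3063 → 2.306 bits.

2.306 bits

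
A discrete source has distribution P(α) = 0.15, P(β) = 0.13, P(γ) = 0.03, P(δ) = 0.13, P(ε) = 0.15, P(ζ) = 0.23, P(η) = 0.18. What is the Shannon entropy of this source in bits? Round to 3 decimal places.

H = −Σ pᵢ log₂ pᵢ.
−0.15·log₂(0.15) = 0.4105
−0.13·log₂(0.13) = 0.3826
−0.03·log₂(0.03) = 0.1518
−0.13·log₂(0.13) = 0.3826
−0.15·log₂(0.15) = 0.4105
−0.23·log₂(0.23) = 0.4877
−0.18·log₂(0.18) = 0.4453
Sum ≈ 2.6711 → 2.671 bits.

2.671 bits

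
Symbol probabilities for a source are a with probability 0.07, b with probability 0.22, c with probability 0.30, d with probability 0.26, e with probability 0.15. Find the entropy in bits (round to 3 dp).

H = −Σ pᵢ log₂ pᵢ.
−0.07·log₂(0.07) = 0.2686
−0.22·log₂(0.22) = 0.4806
−0.30·log₂(0.30) = 0.5211
−0.26·log₂(0.26) = 0.5053
−0.15·log₂(0.15) = 0.4105
Sum ≈ 2.1861 → 2.186 bits.

2.186 bits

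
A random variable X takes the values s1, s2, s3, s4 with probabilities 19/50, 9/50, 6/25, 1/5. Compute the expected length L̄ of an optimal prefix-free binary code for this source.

Repeatedly combine the two least-probable nodes; the expected code length is the sum of the merged weights.
merge 9/50 + 1/5 → 19/50
merge 6/25 + 19/50 → 31/50
merge 19/50 + 31/50 → 1
L = 19/50 + 31/50 + 1 = 2 bits/symbol.

2 bits/symbol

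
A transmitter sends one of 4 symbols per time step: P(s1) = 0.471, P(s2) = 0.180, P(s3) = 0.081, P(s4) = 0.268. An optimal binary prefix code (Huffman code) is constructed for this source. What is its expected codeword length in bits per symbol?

Repeatedly combine the two least-probable nodes; the expected code length is the sum of the merged weights.
merge 81/1000 + 9/50 → 261/1000
merge 261/1000 + 67/250 → 529/1000
merge 471/1000 + 529/1000 → 1
L = 261/1000 + 529/1000 + 1 = 179/100 = 1.79 bits/symbol.

1.79 bits/symbol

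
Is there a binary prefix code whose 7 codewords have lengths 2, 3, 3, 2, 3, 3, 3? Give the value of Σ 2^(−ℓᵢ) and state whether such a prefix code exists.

1.125; no

With common denominator 2^3 = 8: Σ 2^(−ℓᵢ) = 2/8 + 1/8 + 1/8 + 2/8 + 1/8 + 1/8 + 1/8 = 9/8 = 1.125.
Kraft's inequality requires Σ ≤ 1; here Σ = 1.125 > 1, so no such prefix code exists.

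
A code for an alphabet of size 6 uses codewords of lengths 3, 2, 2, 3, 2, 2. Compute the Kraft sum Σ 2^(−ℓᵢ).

With common denominator 2^3 = 8: Σ 2^(−ℓᵢ) = 1/8 + 2/8 + 2/8 + 1/8 + 2/8 + 2/8 = 10/8 = 1.25.

1.25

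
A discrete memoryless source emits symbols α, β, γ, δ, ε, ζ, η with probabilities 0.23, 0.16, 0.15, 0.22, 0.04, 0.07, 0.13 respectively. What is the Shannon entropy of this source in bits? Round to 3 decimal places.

2.639 bits

H = −Σ pᵢ log₂ pᵢ.
−0.23·log₂(0.23) = 0.4877
−0.16·log₂(0.16) = 0.4230
−0.15·log₂(0.15) = 0.4105
−0.22·log₂(0.22) = 0.4806
−0.04·log₂(0.04) = 0.1858
−0.07·log₂(0.07) = 0.2686
−0.13·log₂(0.13) = 0.3826
Sum ≈ 2.6388 → 2.639 bits.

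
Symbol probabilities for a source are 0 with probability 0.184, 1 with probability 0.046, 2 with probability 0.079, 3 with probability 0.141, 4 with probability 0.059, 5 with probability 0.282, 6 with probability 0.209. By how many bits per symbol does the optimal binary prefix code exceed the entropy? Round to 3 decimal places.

0.045 bits

Entropy H = −Σ p log₂ p ≈ 2.5694 bits.
Huffman merges: 23/500+59/1000→21/200; 79/1000+21/200→23/125; 141/1000+23/125→13/40; 23/125+209/1000→393/1000; 141/500+13/40→607/1000; 393/1000+607/1000→1. L = 1307/500 ≈ 2.6140.
L − H = 2.6140 − 2.5694 = 0.045 bits.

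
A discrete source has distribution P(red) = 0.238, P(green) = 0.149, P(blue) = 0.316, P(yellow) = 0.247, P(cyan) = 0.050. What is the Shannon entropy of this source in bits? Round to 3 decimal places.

H = −Σ pᵢ log₂ pᵢ.
−0.238·log₂(0.238) = 0.4929
−0.149·log₂(0.149) = 0.4092
−0.316·log₂(0.316) = 0.5252
−0.247·log₂(0.247) = 0.4983
−0.050·log₂(0.050) = 0.2161
Sum ≈ 2.1417 → 2.142 bits.

2.142 bits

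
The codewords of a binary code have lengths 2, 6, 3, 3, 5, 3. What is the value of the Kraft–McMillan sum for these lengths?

0.671875

With common denominator 2^6 = 64: Σ 2^(−ℓᵢ) = 16/64 + 1/64 + 8/64 + 8/64 + 2/64 + 8/64 = 43/64 = 0.671875.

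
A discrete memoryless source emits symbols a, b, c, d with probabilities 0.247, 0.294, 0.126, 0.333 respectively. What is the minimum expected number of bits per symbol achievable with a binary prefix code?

Repeatedly combine the two least-probable nodes; the expected code length is the sum of the merged weights.
merge 63/500 + 247/1000 → 373/1000
merge 147/500 + 333/1000 → 627/1000
merge 373/1000 + 627/1000 → 1
L = 373/1000 + 627/1000 + 1 = 2 bits/symbol.

2 bits/symbol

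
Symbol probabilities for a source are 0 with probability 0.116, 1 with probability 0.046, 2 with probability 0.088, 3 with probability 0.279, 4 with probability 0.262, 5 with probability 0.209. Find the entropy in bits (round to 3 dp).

2.366 bits

H = −Σ pᵢ log₂ pᵢ.
−0.116·log₂(0.116) = 0.3605
−0.046·log₂(0.046) = 0.2043
−0.088·log₂(0.088) = 0.3086
−0.279·log₂(0.279) = 0.5138
−0.262·log₂(0.262) = 0.5063
−0.209·log₂(0.209) = 0.4720
Sum ≈ 2.3655 → 2.366 bits.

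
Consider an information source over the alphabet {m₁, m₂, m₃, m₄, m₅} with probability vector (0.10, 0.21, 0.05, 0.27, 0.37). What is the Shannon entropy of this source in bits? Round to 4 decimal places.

H = −Σ pᵢ log₂ pᵢ.
−0.10·log₂(0.10) = 0.3322
−0.21·log₂(0.21) = 0.4728
−0.05·log₂(0.05) = 0.2161
−0.27·log₂(0.27) = 0.5100
−0.37·log₂(0.37) = 0.5307
Sum ≈ 2.0619 → 2.0619 bits.

2.0619 bits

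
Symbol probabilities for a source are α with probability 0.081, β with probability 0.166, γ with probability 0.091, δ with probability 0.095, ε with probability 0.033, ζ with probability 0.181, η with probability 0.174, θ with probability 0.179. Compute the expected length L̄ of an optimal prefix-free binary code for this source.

Repeatedly combine the two least-probable nodes; the expected code length is the sum of the merged weights.
merge 33/1000 + 81/1000 → 57/500
merge 91/1000 + 19/200 → 93/500
merge 57/500 + 83/500 → 7/25
merge 87/500 + 179/1000 → 353/1000
merge 181/1000 + 93/500 → 367/1000
merge 7/25 + 353/1000 → 633/1000
merge 367/1000 + 633/1000 → 1
L = 57/500 + 93/500 + 7/25 + 353/1000 + 367/1000 + 633/1000 + 1 = 2933/1000 = 2.933 bits/symbol.

2.933 bits/symbol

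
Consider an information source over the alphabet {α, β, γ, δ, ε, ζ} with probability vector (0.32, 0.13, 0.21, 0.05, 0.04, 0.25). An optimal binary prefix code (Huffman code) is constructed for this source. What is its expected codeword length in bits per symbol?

2.31 bits/symbol

Repeatedly combine the two least-probable nodes; the expected code length is the sum of the merged weights.
merge 1/25 + 1/20 → 9/100
merge 9/100 + 13/100 → 11/50
merge 21/100 + 11/50 → 43/100
merge 1/4 + 8/25 → 57/100
merge 43/100 + 57/100 → 1
L = 9/100 + 11/50 + 43/100 + 57/100 + 1 = 231/100 = 2.31 bits/symbol.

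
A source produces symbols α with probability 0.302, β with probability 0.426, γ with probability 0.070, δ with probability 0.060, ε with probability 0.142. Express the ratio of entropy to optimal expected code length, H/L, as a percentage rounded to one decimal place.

99.1%

Entropy H = −Σ p log₂ p ≈ 1.9581 bits.
Huffman merges: 3/50+7/100→13/100; 13/100+71/500→34/125; 34/125+151/500→287/500; 213/500+287/500→1. L = 247/125 ≈ 1.9760.
Efficiency = H/L = 1.9581/1.9760 = 99.1%.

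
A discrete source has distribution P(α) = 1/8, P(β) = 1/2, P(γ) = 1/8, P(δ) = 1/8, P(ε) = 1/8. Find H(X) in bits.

Each probability is a power of 1/2, so log₂(1/p) is an integer.
H = Σ p·log₂(1/p) = 1/8·3 + 1/2·1 + 1/8·3 + 1/8·3 + 1/8·3 = 2 bits.

2 bits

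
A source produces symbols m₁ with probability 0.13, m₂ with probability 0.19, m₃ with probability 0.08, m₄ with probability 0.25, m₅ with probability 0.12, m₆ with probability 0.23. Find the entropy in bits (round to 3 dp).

H = −Σ pᵢ log₂ pᵢ.
−0.13·log₂(0.13) = 0.3826
−0.19·log₂(0.19) = 0.4552
−0.08·log₂(0.08) = 0.2915
−0.25·log₂(0.25) = 0.5000
−0.12·log₂(0.12) = 0.3671
−0.23·log₂(0.23) = 0.4877
Sum ≈ 2.4841 → 2.484 bits.

2.484 bits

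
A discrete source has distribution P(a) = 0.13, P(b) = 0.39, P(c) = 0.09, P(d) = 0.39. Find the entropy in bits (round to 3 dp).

H = −Σ pᵢ log₂ pᵢ.
−0.13·log₂(0.13) = 0.3826
−0.39·log₂(0.39) = 0.5298
−0.09·log₂(0.09) = 0.3127
−0.39·log₂(0.39) = 0.5298
Sum ≈ 1.7549 → 1.755 bits.

1.755 bits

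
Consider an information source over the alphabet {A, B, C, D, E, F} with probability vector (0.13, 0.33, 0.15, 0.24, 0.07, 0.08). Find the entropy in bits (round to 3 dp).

2.375 bits

H = −Σ pᵢ log₂ pᵢ.
−0.13·log₂(0.13) = 0.3826
−0.33·log₂(0.33) = 0.5278
−0.15·log₂(0.15) = 0.4105
−0.24·log₂(0.24) = 0.4941
−0.07·log₂(0.07) = 0.2686
−0.08·log₂(0.08) = 0.2915
Sum ≈ 2.3752 → 2.375 bits.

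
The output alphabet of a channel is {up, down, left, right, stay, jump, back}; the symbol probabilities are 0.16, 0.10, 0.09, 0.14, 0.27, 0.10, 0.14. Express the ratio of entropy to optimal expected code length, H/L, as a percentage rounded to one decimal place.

Entropy H = −Σ p log₂ p ≈ 2.7043 bits.
Huffman merges: 9/100+1/10→19/100; 1/10+7/50→6/25; 7/50+4/25→3/10; 19/100+6/25→43/100; 27/100+3/10→57/100; 43/100+57/100→1. L = 273/100 ≈ 2.7300.
Efficiency = H/L = 2.7043/2.7300 = 99.1%.

99.1%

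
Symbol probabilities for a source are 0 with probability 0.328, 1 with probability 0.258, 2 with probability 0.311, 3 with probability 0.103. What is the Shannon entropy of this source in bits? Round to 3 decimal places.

1.894 bits

H = −Σ pᵢ log₂ pᵢ.
−0.328·log₂(0.328) = 0.5275
−0.258·log₂(0.258) = 0.5043
−0.311·log₂(0.311) = 0.5240
−0.103·log₂(0.103) = 0.3378
Sum ≈ 1.8936 → 1.894 bits.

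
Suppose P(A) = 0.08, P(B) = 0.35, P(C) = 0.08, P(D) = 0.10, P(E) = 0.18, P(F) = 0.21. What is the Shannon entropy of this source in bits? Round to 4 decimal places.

H = −Σ pᵢ log₂ pᵢ.
−0.08·log₂(0.08) = 0.2915
−0.35·log₂(0.35) = 0.5301
−0.08·log₂(0.08) = 0.2915
−0.10·log₂(0.10) = 0.3322
−0.18·log₂(0.18) = 0.4453
−0.21·log₂(0.21) = 0.4728
Sum ≈ 2.3634 → 2.3634 bits.

2.3634 bits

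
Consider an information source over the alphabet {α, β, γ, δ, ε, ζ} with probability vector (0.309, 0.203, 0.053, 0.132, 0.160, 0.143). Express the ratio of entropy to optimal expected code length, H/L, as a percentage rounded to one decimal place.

Entropy H = −Σ p log₂ p ≈ 2.4250 bits.
Huffman merges: 53/1000+33/250→37/200; 143/1000+4/25→303/1000; 37/200+203/1000→97/250; 303/1000+309/1000→153/250; 97/250+153/250→1. L = 311/125 ≈ 2.4880.
Efficiency = H/L = 2.4250/2.4880 = 97.5%.

97.5%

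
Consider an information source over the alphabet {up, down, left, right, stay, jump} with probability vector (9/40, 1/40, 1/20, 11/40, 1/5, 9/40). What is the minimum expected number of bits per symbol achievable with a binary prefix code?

2.35 bits/symbol

Repeatedly combine the two least-probable nodes; the expected code length is the sum of the merged weights.
merge 1/40 + 1/20 → 3/40
merge 3/40 + 1/5 → 11/40
merge 9/40 + 9/40 → 9/20
merge 11/40 + 11/40 → 11/20
merge 9/20 + 11/20 → 1
L = 3/40 + 11/40 + 9/20 + 11/20 + 1 = 47/20 = 2.35 bits/symbol.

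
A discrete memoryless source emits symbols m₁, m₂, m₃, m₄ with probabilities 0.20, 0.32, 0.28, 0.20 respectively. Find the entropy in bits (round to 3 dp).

1.969 bits

H = −Σ pᵢ log₂ pᵢ.
−0.20·log₂(0.20) = 0.4644
−0.32·log₂(0.32) = 0.5260
−0.28·log₂(0.28) = 0.5142
−0.20·log₂(0.20) = 0.4644
Sum ≈ 1.9690 → 1.969 bits.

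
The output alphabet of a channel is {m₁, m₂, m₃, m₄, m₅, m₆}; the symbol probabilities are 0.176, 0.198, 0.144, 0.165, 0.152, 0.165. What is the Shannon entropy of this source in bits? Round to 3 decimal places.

H = −Σ pᵢ log₂ pᵢ.
−0.176·log₂(0.176) = 0.4411
−0.198·log₂(0.198) = 0.4626
−0.144·log₂(0.144) = 0.4026
−0.165·log₂(0.165) = 0.4289
−0.152·log₂(0.152) = 0.4131
−0.165·log₂(0.165) = 0.4289
Sum ≈ 2.5773 → 2.577 bits.

2.577 bits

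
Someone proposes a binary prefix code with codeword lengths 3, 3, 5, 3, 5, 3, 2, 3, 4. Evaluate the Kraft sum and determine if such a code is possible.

1; yes

With common denominator 2^5 = 32: Σ 2^(−ℓᵢ) = 4/32 + 4/32 + 1/32 + 4/32 + 1/32 + 4/32 + 8/32 + 4/32 + 2/32 = 32/32 = 1.
Kraft's inequality requires Σ ≤ 1; here Σ = 1 ≤ 1, so such a prefix code exists.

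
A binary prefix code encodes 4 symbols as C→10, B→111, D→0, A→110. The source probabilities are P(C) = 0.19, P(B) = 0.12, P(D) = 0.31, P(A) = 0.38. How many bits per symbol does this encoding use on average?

L̄ = Σ pᵢ·ℓᵢ = 0.19·2 + 0.12·3 + 0.31·1 + 0.38·3 = 2.19 bits/symbol.

2.19 bits/symbol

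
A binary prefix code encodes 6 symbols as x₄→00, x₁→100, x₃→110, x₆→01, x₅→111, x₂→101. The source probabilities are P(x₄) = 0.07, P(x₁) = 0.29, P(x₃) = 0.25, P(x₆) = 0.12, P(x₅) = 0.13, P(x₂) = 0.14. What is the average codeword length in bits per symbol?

L̄ = Σ pᵢ·ℓᵢ = 0.07·2 + 0.29·3 + 0.25·3 + 0.12·2 + 0.13·3 + 0.14·3 = 2.81 bits/symbol.

2.81 bits/symbol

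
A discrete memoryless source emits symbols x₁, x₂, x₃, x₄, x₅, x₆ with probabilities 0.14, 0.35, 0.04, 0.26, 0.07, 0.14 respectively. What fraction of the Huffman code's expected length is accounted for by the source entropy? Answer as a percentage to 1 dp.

96.8%

Entropy H = −Σ p log₂ p ≈ 2.2839 bits.
Huffman merges: 1/25+7/100→11/100; 11/100+7/50→1/4; 7/50+1/4→39/100; 13/50+7/20→61/100; 39/100+61/100→1. L = 59/25 ≈ 2.3600.
Efficiency = H/L = 2.2839/2.3600 = 96.8%.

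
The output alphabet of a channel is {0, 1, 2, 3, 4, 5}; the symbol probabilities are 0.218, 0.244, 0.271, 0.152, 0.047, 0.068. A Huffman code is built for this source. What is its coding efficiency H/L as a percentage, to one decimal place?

Entropy H = −Σ p log₂ p ≈ 2.3703 bits.
Huffman merges: 47/1000+17/250→23/200; 23/200+19/125→267/1000; 109/500+61/250→231/500; 267/1000+271/1000→269/500; 231/500+269/500→1. L = 1191/500 ≈ 2.3820.
Efficiency = H/L = 2.3703/2.3820 = 99.5%.

99.5%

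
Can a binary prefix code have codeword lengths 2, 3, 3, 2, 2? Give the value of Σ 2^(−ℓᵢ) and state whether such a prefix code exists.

With common denominator 2^3 = 8: Σ 2^(−ℓᵢ) = 2/8 + 1/8 + 1/8 + 2/8 + 2/8 = 8/8 = 1.
Kraft's inequality requires Σ ≤ 1; here Σ = 1 ≤ 1, so such a prefix code exists.

1; yes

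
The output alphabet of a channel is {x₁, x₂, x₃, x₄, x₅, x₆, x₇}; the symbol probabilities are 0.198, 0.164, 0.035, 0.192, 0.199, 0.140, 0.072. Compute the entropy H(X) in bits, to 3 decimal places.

2.651 bits

H = −Σ pᵢ log₂ pᵢ.
−0.198·log₂(0.198) = 0.4626
−0.164·log₂(0.164) = 0.4278
−0.035·log₂(0.035) = 0.1693
−0.192·log₂(0.192) = 0.4571
−0.199·log₂(0.199) = 0.4635
−0.140·log₂(0.140) = 0.3971
−0.072·log₂(0.072) = 0.2733
Sum ≈ 2.6507 → 2.651 bits.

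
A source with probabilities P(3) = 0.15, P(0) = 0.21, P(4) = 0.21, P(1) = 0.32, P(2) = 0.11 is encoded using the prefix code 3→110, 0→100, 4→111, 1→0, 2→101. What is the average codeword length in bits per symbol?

2.36 bits/symbol

L̄ = Σ pᵢ·ℓᵢ = 0.15·3 + 0.21·3 + 0.21·3 + 0.32·1 + 0.11·3 = 2.36 bits/symbol.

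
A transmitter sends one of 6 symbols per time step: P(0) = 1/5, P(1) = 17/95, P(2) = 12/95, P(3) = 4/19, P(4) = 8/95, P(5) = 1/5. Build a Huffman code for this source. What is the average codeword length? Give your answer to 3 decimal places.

2.589 bits/symbol

Repeatedly combine the two least-probable nodes; the expected code length is the sum of the merged weights.
merge 8/95 + 12/95 → 4/19
merge 17/95 + 1/5 → 36/95
merge 1/5 + 4/19 → 39/95
merge 4/19 + 36/95 → 56/95
merge 39/95 + 56/95 → 1
L = 4/19 + 36/95 + 39/95 + 56/95 + 1 = 246/95 ≈ 2.589 bits/symbol.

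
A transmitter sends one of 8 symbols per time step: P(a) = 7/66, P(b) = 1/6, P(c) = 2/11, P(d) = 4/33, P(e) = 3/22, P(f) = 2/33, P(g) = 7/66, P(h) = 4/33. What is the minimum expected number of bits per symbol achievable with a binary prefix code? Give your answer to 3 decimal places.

Repeatedly combine the two least-probable nodes; the expected code length is the sum of the merged weights.
merge 2/33 + 7/66 → 1/6
merge 7/66 + 4/33 → 5/22
merge 4/33 + 3/22 → 17/66
merge 1/6 + 1/6 → 1/3
merge 2/11 + 5/22 → 9/22
merge 17/66 + 1/3 → 13/22
merge 9/22 + 13/22 → 1
L = 1/6 + 5/22 + 17/66 + 1/3 + 9/22 + 13/22 + 1 = 197/66 ≈ 2.985 bits/symbol.

2.985 bits/symbol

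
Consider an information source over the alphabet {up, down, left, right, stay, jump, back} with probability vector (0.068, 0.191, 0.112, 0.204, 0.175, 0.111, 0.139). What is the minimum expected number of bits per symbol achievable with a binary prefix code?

2.784 bits/symbol

Repeatedly combine the two least-probable nodes; the expected code length is the sum of the merged weights.
merge 17/250 + 111/1000 → 179/1000
merge 14/125 + 139/1000 → 251/1000
merge 7/40 + 179/1000 → 177/500
merge 191/1000 + 51/250 → 79/200
merge 251/1000 + 177/500 → 121/200
merge 79/200 + 121/200 → 1
L = 179/1000 + 251/1000 + 177/500 + 79/200 + 121/200 + 1 = 348/125 = 2.784 bits/symbol.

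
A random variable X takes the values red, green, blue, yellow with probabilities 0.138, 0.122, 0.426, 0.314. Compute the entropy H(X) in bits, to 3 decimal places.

1.814 bits

H = −Σ pᵢ log₂ pᵢ.
−0.138·log₂(0.138) = 0.3943
−0.122·log₂(0.122) = 0.3703
−0.426·log₂(0.426) = 0.5244
−0.314·log₂(0.314) = 0.5247
Sum ≈ 1.8138 → 1.814 bits.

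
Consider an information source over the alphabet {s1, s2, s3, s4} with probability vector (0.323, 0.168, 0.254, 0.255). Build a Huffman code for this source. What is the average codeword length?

Repeatedly combine the two least-probable nodes; the expected code length is the sum of the merged weights.
merge 21/125 + 127/500 → 211/500
merge 51/200 + 323/1000 → 289/500
merge 211/500 + 289/500 → 1
L = 211/500 + 289/500 + 1 = 2 bits/symbol.

2 bits/symbol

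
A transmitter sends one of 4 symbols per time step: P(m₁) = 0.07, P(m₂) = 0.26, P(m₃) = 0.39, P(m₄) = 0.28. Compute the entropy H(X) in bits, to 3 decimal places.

1.818 bits

H = −Σ pᵢ log₂ pᵢ.
−0.07·log₂(0.07) = 0.2686
−0.26·log₂(0.26) = 0.5053
−0.39·log₂(0.39) = 0.5298
−0.28·log₂(0.28) = 0.5142
Sum ≈ 1.8179 → 1.818 bits.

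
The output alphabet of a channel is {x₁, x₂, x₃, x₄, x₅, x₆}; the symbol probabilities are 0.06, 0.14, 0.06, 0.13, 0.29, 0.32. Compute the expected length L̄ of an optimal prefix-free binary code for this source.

2.37 bits/symbol

Repeatedly combine the two least-probable nodes; the expected code length is the sum of the merged weights.
merge 3/50 + 3/50 → 3/25
merge 3/25 + 13/100 → 1/4
merge 7/50 + 1/4 → 39/100
merge 29/100 + 8/25 → 61/100
merge 39/100 + 61/100 → 1
L = 3/25 + 1/4 + 39/100 + 61/100 + 1 = 237/100 = 2.37 bits/symbol.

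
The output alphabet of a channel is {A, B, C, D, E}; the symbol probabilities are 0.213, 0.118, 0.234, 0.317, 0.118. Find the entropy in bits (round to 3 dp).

2.219 bits

H = −Σ pᵢ log₂ pᵢ.
−0.213·log₂(0.213) = 0.4752
−0.118·log₂(0.118) = 0.3638
−0.234·log₂(0.234) = 0.4903
−0.317·log₂(0.317) = 0.5254
−0.118·log₂(0.118) = 0.3638
Sum ≈ 2.2186 → 2.219 bits.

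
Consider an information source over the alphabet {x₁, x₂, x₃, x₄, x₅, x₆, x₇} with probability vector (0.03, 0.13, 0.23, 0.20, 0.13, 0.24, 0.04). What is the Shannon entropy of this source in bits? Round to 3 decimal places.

2.549 bits

H = −Σ pᵢ log₂ pᵢ.
−0.03·log₂(0.03) = 0.1518
−0.13·log₂(0.13) = 0.3826
−0.23·log₂(0.23) = 0.4877
−0.20·log₂(0.20) = 0.4644
−0.13·log₂(0.13) = 0.3826
−0.24·log₂(0.24) = 0.4941
−0.04·log₂(0.04) = 0.1858
Sum ≈ 2.5490 → 2.549 bits.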